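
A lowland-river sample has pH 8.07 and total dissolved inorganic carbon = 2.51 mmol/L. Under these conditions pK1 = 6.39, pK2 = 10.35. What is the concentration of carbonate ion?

α₂ = 1 / (1 + [H⁺]/K2 + [H⁺]²/(K1K2)) = 1 / (1 + 10^+2.28 + 10^+0.60)
   = 1 / (1 + 190.55 + 3.9811) = 1/195.53 = 0.005114
[CO3²⁻] = α₂ × DIC = 0.005114 × 2.51 = 0.0128 mmol/L = 12.8 μmol/L

[CO3²⁻] = 12.8 μmol/L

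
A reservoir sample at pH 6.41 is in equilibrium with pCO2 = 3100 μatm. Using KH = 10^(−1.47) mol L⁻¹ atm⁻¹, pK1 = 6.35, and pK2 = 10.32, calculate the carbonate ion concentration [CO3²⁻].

[CO3²⁻] = 0.0148 μmol/L

[CO2*] = KH · pCO2 = 10^(−1.47) × 3100×10^-6 = 1.050×10^-4 mol/L
α₀ = 1/(1 + K1/[H⁺] + K1K2/[H⁺]²) = 1/(1 + 10^+0.06 + 10^-3.85) = 0.4655
DIC = [CO2*]/α₀ = 1.050×10^-4 / 0.4655 = 0.2257 mmol/L
[CO3²⁻] = α₂·DIC; α₂ = 6.575×10^-5, so [CO3²⁻] = 6.575×10^-5 × 0.2257 = 1.48×10^-5 mmol/L = 0.0148 μmol/L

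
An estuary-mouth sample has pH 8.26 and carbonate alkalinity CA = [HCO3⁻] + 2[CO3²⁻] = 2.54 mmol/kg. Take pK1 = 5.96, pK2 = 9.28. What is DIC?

DIC = 2.35 mmol/kg

CA = [HCO3⁻] + 2[CO3²⁻] = (α₁ + 2α₂)·DIC
At pH 8.26: [H⁺]/K1 = 10^-2.30 = 0.0050119, K2/[H⁺] = 10^-1.02 = 0.095499
α₁ = 1/(1 + 0.0050119 + 0.095499) = 1/1.1005 = 0.9087; α₂ = α₁·K2/[H⁺] = 0.08678
α₁ + 2α₂ = 1.0822
DIC = CA / (α₁ + 2α₂) = 2.54 / 1.0822 = 2.35 mmol/kg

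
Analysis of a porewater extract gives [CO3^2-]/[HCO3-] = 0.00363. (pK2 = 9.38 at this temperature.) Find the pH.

pH = 6.94

From K2 = [H⁺][CO3^2-]/[HCO3-]:  pH = pK2 + log₁₀([CO3^2-]/[HCO3-])
log₁₀(0.00363) = -2.440
pH = 9.38 + (-2.440) = 6.94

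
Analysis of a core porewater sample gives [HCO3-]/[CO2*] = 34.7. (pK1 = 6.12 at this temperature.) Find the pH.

From K1 = [H⁺][HCO3-]/[CO2*]:  pH = pK1 + log₁₀([HCO3-]/[CO2*])
log₁₀(34.7) = +1.540
pH = 6.12 + (+1.540) = 7.66

pH = 7.66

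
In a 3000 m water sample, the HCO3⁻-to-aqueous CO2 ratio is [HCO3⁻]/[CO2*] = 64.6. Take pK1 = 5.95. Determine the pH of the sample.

From K1 = [H⁺][HCO3⁻]/[CO2*]:  pH = pK1 + log₁₀([HCO3⁻]/[CO2*])
log₁₀(64.6) = +1.810
pH = 5.95 + (+1.810) = 7.76

pH = 7.76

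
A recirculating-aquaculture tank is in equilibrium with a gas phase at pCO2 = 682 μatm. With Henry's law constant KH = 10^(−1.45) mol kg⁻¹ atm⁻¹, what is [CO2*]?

KH = 10^(−1.45) = 3.548×10^-2 mol kg⁻¹ atm⁻¹
[CO2*] = KH · pCO2 = 3.548×10^-2 × 682×10^-6 atm = 2.42×10^-5 mol/kg

[CO2*] = 24.2 μmol/kg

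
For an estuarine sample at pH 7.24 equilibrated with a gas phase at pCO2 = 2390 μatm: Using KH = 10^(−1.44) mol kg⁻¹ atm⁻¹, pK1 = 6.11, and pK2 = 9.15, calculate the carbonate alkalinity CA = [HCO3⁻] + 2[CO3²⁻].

CA = 1.20 mmol/kg

[CO2*] = KH · pCO2 = 10^(−1.44) × 2390×10^-6 = 8.678×10^-5 mol/kg
α₀ = 1/(1 + K1/[H⁺] + K1K2/[H⁺]²) = 1/(1 + 10^+1.13 + 10^-0.78) = 0.06823
DIC = [CO2*]/α₀ = 8.678×10^-5 / 0.06823 = 1.272 mmol/kg
CA = (α₁ + 2α₂)·DIC = (0.9204 + 2×0.01132) × 1.272 = 1.20 mmol/kg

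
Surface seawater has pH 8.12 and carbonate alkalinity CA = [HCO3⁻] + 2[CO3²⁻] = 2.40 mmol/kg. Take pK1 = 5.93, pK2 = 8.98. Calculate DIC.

DIC = 2.15 mmol/kg

CA = [HCO3⁻] + 2[CO3²⁻] = (α₁ + 2α₂)·DIC
At pH 8.12: [H⁺]/K1 = 10^-2.19 = 0.0064565, K2/[H⁺] = 10^-0.86 = 0.13804
α₁ = 1/(1 + 0.0064565 + 0.13804) = 1/1.1445 = 0.8737; α₂ = α₁·K2/[H⁺] = 0.1206
α₁ + 2α₂ = 1.1150
DIC = CA / (α₁ + 2α₂) = 2.40 / 1.1150 = 2.15 mmol/kg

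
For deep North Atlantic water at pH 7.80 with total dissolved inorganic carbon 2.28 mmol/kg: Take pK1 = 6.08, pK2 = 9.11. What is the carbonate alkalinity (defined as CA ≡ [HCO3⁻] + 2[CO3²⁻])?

CA = [HCO3⁻] + 2[CO3²⁻] = (α₁ + 2α₂)·DIC
At pH 7.80: [H⁺]/K1 = 10^-1.72 = 0.019055, K2/[H⁺] = 10^-1.31 = 0.048978
α₁ = 1/(1 + 0.019055 + 0.048978) = 1/1.0680 = 0.9363; α₂ = α₁·K2/[H⁺] = 0.04586
α₁ + 2α₂ = 1.0280
CA = 1.0280 × 2.28 = 2.34 mmol/kg

CA = 2.34 mmol/kg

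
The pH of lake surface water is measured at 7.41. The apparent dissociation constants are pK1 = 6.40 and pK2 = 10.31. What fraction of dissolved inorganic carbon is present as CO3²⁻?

α₂ = 0.00115

α₂ = 1 / (1 + [H⁺]/K2 + [H⁺]²/(K1K2)) = 1 / (1 + 10^+2.90 + 10^+1.89)
   = 1 / (1 + 794.33 + 77.625) = 1/872.95 = 0.001146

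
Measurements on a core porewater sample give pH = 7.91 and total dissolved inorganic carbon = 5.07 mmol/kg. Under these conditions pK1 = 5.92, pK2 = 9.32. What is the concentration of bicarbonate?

α₁ = 1 / (1 + [H⁺]/K1 + K2/[H⁺]) = 1 / (1 + 10^-1.99 + 10^-1.41)
   = 1 / (1 + 0.010233 + 0.038905) = 1/1.0491 = 0.9532
[HCO3⁻] = α₁ × DIC = 0.9532 × 5.07 = 4.83 mmol/kg

[HCO3⁻] = 4.83 mmol/kg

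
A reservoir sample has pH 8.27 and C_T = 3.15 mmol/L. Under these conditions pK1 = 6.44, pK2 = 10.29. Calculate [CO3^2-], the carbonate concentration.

α₂ = 1 / (1 + [H⁺]/K2 + [H⁺]²/(K1K2)) = 1 / (1 + 10^+2.02 + 10^+0.19)
   = 1 / (1 + 104.71 + 1.5488) = 1/107.26 = 0.009323
[CO3²⁻] = α₂ × DIC = 0.009323 × 3.15 = 0.0294 mmol/L

[CO3²⁻] = 0.0294 mmol/L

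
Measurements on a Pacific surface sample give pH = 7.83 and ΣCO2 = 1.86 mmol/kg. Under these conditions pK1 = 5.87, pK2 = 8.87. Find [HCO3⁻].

[HCO3⁻] = 1.69 mmol/kg

α₁ = 1 / (1 + [H⁺]/K1 + K2/[H⁺]) = 1 / (1 + 10^-1.96 + 10^-1.04)
   = 1 / (1 + 0.010965 + 0.091201) = 1/1.1022 = 0.9073
[HCO3⁻] = α₁ × DIC = 0.9073 × 1.86 = 1.69 mmol/kg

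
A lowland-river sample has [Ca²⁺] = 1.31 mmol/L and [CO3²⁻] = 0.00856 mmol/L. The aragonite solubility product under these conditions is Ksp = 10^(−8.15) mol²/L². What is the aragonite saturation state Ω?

Ksp = 10^(−8.15) = 7.079×10^-9
Ω = [Ca²⁺][CO3²⁻]/Ksp = (1.31×10^-3)(0.00856×10^-3) / 7.079×10^-9 = 1.58

Ω = 1.58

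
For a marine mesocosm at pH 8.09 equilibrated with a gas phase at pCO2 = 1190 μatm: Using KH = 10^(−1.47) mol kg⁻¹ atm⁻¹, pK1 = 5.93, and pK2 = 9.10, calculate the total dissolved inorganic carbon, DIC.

[CO2*] = KH · pCO2 = 10^(−1.47) × 1190×10^-6 = 4.032×10^-5 mol/kg
α₀ = 1/(1 + K1/[H⁺] + K1K2/[H⁺]²) = 1/(1 + 10^+2.16 + 10^+1.15) = 0.006263
DIC = [CO2*]/α₀ = 4.032×10^-5 / 0.006263 = 6.44 mmol/kg

DIC = 6.44 mmol/kg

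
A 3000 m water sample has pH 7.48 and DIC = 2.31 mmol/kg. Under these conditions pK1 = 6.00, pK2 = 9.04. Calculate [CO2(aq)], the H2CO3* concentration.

[CO2*] = 0.0721 mmol/kg

α₀ = 1 / (1 + K1/[H⁺] + K1K2/[H⁺]²) = 1 / (1 + 10^+1.48 + 10^-0.08)
   = 1 / (1 + 30.200 + 0.83176) = 1/32.031 = 0.03122
[CO2*] = α₀ × DIC = 0.03122 × 2.31 = 0.0721 mmol/kg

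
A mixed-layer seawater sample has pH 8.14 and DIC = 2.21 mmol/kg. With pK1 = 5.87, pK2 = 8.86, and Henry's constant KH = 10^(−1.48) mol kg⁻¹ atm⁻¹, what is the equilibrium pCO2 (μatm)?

α₀ = 1 / (1 + K1/[H⁺] + K1K2/[H⁺]²) = 1 / (1 + 10^+2.27 + 10^+1.55)
   = 1 / (1 + 186.21 + 35.481) = 1/222.69 = 0.004491
[CO2*] = α₀ × DIC = 0.004491 × 2.21 = 0.009924 mmol/kg = 9.924 μmol/kg
pCO2 = [CO2*]/KH = 9.924×10^-6 / 3.311×10^-2 = 300 μatm

pCO2 = 300 μatm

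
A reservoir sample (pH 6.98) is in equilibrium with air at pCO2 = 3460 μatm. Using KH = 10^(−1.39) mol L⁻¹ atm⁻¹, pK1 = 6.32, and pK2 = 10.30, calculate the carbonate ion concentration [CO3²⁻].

[CO2*] = KH · pCO2 = 10^(−1.39) × 3460×10^-6 = 1.410×10^-4 mol/L
α₀ = 1/(1 + K1/[H⁺] + K1K2/[H⁺]²) = 1/(1 + 10^+0.66 + 10^-2.66) = 0.1794
DIC = [CO2*]/α₀ = 1.410×10^-4 / 0.1794 = 0.7855 mmol/L
[CO3²⁻] = α₂·DIC; α₂ = 0.0003926, so [CO3²⁻] = 0.0003926 × 0.7855 = 0.000308 mmol/L = 0.308 μmol/L

[CO3²⁻] = 0.308 μmol/L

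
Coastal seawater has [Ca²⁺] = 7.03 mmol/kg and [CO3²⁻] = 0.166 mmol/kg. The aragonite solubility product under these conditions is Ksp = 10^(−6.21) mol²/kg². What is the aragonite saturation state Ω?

Ω = 1.89

Ksp = 10^(−6.21) = 6.166×10^-7
Ω = [Ca²⁺][CO3²⁻]/Ksp = (7.03×10^-3)(0.166×10^-3) / 6.166×10^-7 = 1.89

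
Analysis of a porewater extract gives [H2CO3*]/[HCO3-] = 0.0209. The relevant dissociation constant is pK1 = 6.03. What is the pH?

From K1 = [H⁺][HCO3-]/[H2CO3*]:  pH = pK1 − log₁₀([H2CO3*]/[HCO3-])
log₁₀(0.0209) = -1.680
pH = 6.03 − (-1.680) = 7.71

pH = 7.71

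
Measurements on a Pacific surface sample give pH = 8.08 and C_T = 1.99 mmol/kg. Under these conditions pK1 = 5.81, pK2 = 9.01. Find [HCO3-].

α₁ = 1 / (1 + [H⁺]/K1 + K2/[H⁺]) = 1 / (1 + 10^-2.27 + 10^-0.93)
   = 1 / (1 + 0.0053703 + 0.11749) = 1/1.1229 = 0.8906
[HCO3⁻] = α₁ × DIC = 0.8906 × 1.99 = 1.77 mmol/kg

[HCO3⁻] = 1.77 mmol/kg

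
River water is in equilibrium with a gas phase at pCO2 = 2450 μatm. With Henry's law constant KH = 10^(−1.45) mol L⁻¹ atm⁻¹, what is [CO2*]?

KH = 10^(−1.45) = 3.548×10^-2 mol L⁻¹ atm⁻¹
[CO2*] = KH · pCO2 = 3.548×10^-2 × 2450×10^-6 atm = 8.69×10^-5 mol/L

[CO2*] = 86.9 μmol/L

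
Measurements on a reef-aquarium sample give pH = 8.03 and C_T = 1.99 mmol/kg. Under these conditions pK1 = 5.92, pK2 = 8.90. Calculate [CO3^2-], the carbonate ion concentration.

[CO3²⁻] = 0.235 mmol/kg

α₂ = 1 / (1 + [H⁺]/K2 + [H⁺]²/(K1K2)) = 1 / (1 + 10^+0.87 + 10^-1.24)
   = 1 / (1 + 7.4131 + 0.057544) = 1/8.4706 = 0.1181
[CO3²⁻] = α₂ × DIC = 0.1181 × 1.99 = 0.235 mmol/kg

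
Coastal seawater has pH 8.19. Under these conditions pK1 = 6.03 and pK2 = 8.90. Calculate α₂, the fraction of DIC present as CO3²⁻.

α₂ = 1 / (1 + [H⁺]/K2 + [H⁺]²/(K1K2)) = 1 / (1 + 10^+0.71 + 10^-1.45)
   = 1 / (1 + 5.1286 + 0.035481) = 1/6.1641 = 0.1622

α₂ = 0.162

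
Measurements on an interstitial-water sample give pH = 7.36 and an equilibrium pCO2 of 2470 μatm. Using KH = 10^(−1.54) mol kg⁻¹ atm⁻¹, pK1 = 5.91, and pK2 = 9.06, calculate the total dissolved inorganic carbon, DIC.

[CO2*] = KH · pCO2 = 10^(−1.54) × 2470×10^-6 = 7.124×10^-5 mol/kg
α₀ = 1/(1 + K1/[H⁺] + K1K2/[H⁺]²) = 1/(1 + 10^+1.45 + 10^-0.25) = 0.03362
DIC = [CO2*]/α₀ = 7.124×10^-5 / 0.03362 = 2.12 mmol/kg

DIC = 2.12 mmol/kg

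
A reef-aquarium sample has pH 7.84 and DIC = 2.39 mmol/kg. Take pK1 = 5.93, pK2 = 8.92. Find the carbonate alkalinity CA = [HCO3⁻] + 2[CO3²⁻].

CA = 2.54 mmol/kg

CA = [HCO3⁻] + 2[CO3²⁻] = (α₁ + 2α₂)·DIC
At pH 7.84: [H⁺]/K1 = 10^-1.91 = 0.012303, K2/[H⁺] = 10^-1.08 = 0.083176
α₁ = 1/(1 + 0.012303 + 0.083176) = 1/1.0955 = 0.9128; α₂ = α₁·K2/[H⁺] = 0.07593
α₁ + 2α₂ = 1.0647
CA = 1.0647 × 2.39 = 2.54 mmol/kg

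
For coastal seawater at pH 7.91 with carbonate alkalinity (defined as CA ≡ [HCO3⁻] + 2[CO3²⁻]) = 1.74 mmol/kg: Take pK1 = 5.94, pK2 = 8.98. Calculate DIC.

CA = [HCO3⁻] + 2[CO3²⁻] = (α₁ + 2α₂)·DIC
At pH 7.91: [H⁺]/K1 = 10^-1.97 = 0.010715, K2/[H⁺] = 10^-1.07 = 0.085114
α₁ = 1/(1 + 0.010715 + 0.085114) = 1/1.0958 = 0.9126; α₂ = α₁·K2/[H⁺] = 0.07767
α₁ + 2α₂ = 1.0679
DIC = CA / (α₁ + 2α₂) = 1.74 / 1.0679 = 1.63 mmol/kg

DIC = 1.63 mmol/kg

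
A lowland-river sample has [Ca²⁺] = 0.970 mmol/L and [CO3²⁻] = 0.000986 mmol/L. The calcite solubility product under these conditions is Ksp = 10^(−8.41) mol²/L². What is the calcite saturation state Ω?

Ksp = 10^(−8.41) = 3.890×10^-9
Ω = [Ca²⁺][CO3²⁻]/Ksp = (0.970×10^-3)(0.000986×10^-3) / 3.890×10^-9 = 0.246

Ω = 0.246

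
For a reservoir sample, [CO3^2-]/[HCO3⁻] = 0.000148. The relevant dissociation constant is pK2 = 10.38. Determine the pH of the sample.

From K2 = [H⁺][CO3^2-]/[HCO3⁻]:  pH = pK2 + log₁₀([CO3^2-]/[HCO3⁻])
log₁₀(0.000148) = -3.830
pH = 10.38 + (-3.830) = 6.55

pH = 6.55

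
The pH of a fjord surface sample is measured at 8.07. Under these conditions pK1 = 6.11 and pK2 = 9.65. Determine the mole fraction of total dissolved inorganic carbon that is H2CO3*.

α₀ = 1 / (1 + K1/[H⁺] + K1K2/[H⁺]²) = 1 / (1 + 10^+1.96 + 10^+0.38)
   = 1 / (1 + 91.201 + 2.3988) = 1/94.600 = 0.01057

α₀ = 0.0106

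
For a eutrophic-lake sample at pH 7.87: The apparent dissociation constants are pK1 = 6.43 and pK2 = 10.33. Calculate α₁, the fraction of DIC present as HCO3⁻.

α₁ = 1 / (1 + [H⁺]/K1 + K2/[H⁺]) = 1 / (1 + 10^-1.44 + 10^-2.46)
   = 1 / (1 + 0.036308 + 0.0034674) = 1/1.0398 = 0.9617

α₁ = 0.962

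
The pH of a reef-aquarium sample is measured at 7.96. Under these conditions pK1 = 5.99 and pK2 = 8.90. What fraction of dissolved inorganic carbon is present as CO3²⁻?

α₂ = 1 / (1 + [H⁺]/K2 + [H⁺]²/(K1K2)) = 1 / (1 + 10^+0.94 + 10^-1.03)
   = 1 / (1 + 8.7096 + 0.093325) = 1/9.8030 = 0.1020

α₂ = 0.102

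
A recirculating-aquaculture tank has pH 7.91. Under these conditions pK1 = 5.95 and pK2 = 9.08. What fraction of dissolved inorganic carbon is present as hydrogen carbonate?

α₁ = 1 / (1 + [H⁺]/K1 + K2/[H⁺]) = 1 / (1 + 10^-1.96 + 10^-1.17)
   = 1 / (1 + 0.010965 + 0.067608) = 1/1.0786 = 0.9272

α₁ = 0.927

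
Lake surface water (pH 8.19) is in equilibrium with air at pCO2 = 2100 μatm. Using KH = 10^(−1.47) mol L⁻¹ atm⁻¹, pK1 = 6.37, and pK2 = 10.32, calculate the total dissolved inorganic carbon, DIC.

DIC = 4.81 mmol/L

[CO2*] = KH · pCO2 = 10^(−1.47) × 2100×10^-6 = 7.116×10^-5 mol/L
α₀ = 1/(1 + K1/[H⁺] + K1K2/[H⁺]²) = 1/(1 + 10^+1.82 + 10^-0.31) = 0.01480
DIC = [CO2*]/α₀ = 7.116×10^-5 / 0.01480 = 4.81 mmol/L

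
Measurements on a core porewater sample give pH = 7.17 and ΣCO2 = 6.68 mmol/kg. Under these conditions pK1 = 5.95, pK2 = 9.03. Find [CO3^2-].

[CO3²⁻] = 0.0859 mmol/kg

α₂ = 1 / (1 + [H⁺]/K2 + [H⁺]²/(K1K2)) = 1 / (1 + 10^+1.86 + 10^+0.64)
   = 1 / (1 + 72.444 + 4.3652) = 1/77.809 = 0.01285
[CO3²⁻] = α₂ × DIC = 0.01285 × 6.68 = 0.0859 mmol/kg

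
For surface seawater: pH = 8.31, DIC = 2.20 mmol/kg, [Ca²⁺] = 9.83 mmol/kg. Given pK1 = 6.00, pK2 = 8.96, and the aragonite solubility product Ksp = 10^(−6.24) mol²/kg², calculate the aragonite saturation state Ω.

α₂ = 1 / (1 + [H⁺]/K2 + [H⁺]²/(K1K2)) = 1 / (1 + 10^+0.65 + 10^-1.66)
   = 1 / (1 + 4.4668 + 0.021878) = 1/5.4887 = 0.1822
[CO3²⁻] = α₂ × DIC = 0.1822 × 2.20 = 0.4008 mmol/kg
Ksp = 10^(−6.24) = 5.754×10^-7
Ω = [Ca²⁺][CO3²⁻]/Ksp = (9.83×10^-3)(4.008×10^-4) / 5.754×10^-7 = 6.85

Ω = 6.85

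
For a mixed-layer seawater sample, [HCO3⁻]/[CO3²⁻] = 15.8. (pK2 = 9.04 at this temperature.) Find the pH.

pH = 7.84

From K2 = [H⁺][CO3²⁻]/[HCO3⁻]:  pH = pK2 − log₁₀([HCO3⁻]/[CO3²⁻])
log₁₀(15.8) = +1.199
pH = 9.04 − (+1.199) = 7.84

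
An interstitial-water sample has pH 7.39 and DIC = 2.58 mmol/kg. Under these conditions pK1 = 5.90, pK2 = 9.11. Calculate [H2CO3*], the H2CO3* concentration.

[CO2*] = 0.0794 mmol/kg

α₀ = 1 / (1 + K1/[H⁺] + K1K2/[H⁺]²) = 1 / (1 + 10^+1.49 + 10^-0.23)
   = 1 / (1 + 30.903 + 0.58884) = 1/32.492 = 0.03078
[CO2*] = α₀ × DIC = 0.03078 × 2.58 = 0.0794 mmol/kg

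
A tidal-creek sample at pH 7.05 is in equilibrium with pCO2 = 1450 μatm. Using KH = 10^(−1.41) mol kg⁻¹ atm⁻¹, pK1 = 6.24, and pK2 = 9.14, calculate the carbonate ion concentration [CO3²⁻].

[CO2*] = KH · pCO2 = 10^(−1.41) × 1450×10^-6 = 5.641×10^-5 mol/kg
α₀ = 1/(1 + K1/[H⁺] + K1K2/[H⁺]²) = 1/(1 + 10^+0.81 + 10^-1.28) = 0.1332
DIC = [CO2*]/α₀ = 5.641×10^-5 / 0.1332 = 0.4236 mmol/kg
[CO3²⁻] = α₂·DIC; α₂ = 0.006989, so [CO3²⁻] = 0.006989 × 0.4236 = 0.00296 mmol/kg = 2.96 μmol/kg

[CO3²⁻] = 2.96 μmol/kg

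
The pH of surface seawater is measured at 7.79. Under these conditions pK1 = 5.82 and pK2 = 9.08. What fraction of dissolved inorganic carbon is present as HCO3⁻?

α₁ = 0.942

α₁ = 1 / (1 + [H⁺]/K1 + K2/[H⁺]) = 1 / (1 + 10^-1.97 + 10^-1.29)
   = 1 / (1 + 0.010715 + 0.051286) = 1/1.0620 = 0.9416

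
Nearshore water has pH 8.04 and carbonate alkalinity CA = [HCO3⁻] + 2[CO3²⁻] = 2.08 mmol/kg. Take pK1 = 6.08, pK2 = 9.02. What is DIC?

DIC = 1.92 mmol/kg

CA = [HCO3⁻] + 2[CO3²⁻] = (α₁ + 2α₂)·DIC
At pH 8.04: [H⁺]/K1 = 10^-1.96 = 0.010965, K2/[H⁺] = 10^-0.98 = 0.10471
α₁ = 1/(1 + 0.010965 + 0.10471) = 1/1.1157 = 0.8963; α₂ = α₁·K2/[H⁺] = 0.09386
α₁ + 2α₂ = 1.0840
DIC = CA / (α₁ + 2α₂) = 2.08 / 1.0840 = 1.92 mmol/kg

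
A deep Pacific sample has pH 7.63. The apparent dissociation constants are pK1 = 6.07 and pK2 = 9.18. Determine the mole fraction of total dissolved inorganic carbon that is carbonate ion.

α₂ = 1 / (1 + [H⁺]/K2 + [H⁺]²/(K1K2)) = 1 / (1 + 10^+1.55 + 10^-0.01)
   = 1 / (1 + 35.481 + 0.97724) = 1/37.459 = 0.02670

α₂ = 0.0267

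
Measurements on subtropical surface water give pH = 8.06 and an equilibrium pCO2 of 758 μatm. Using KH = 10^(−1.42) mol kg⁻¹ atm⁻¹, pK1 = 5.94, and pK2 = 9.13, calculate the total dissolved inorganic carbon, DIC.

DIC = 4.15 mmol/kg

[CO2*] = KH · pCO2 = 10^(−1.42) × 758×10^-6 = 2.882×10^-5 mol/kg
α₀ = 1/(1 + K1/[H⁺] + K1K2/[H⁺]²) = 1/(1 + 10^+2.12 + 10^+1.05) = 0.006942
DIC = [CO2*]/α₀ = 2.882×10^-5 / 0.006942 = 4.15 mmol/kg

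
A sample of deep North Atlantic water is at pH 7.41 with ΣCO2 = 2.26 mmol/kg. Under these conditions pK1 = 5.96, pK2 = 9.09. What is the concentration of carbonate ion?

α₂ = 1 / (1 + [H⁺]/K2 + [H⁺]²/(K1K2)) = 1 / (1 + 10^+1.68 + 10^+0.23)
   = 1 / (1 + 47.863 + 1.6982) = 1/50.561 = 0.01978
[CO3²⁻] = α₂ × DIC = 0.01978 × 2.26 = 0.0447 mmol/kg

[CO3²⁻] = 0.0447 mmol/kg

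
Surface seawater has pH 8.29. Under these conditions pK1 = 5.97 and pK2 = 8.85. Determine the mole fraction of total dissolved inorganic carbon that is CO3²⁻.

α₂ = 0.215

α₂ = 1 / (1 + [H⁺]/K2 + [H⁺]²/(K1K2)) = 1 / (1 + 10^+0.56 + 10^-1.76)
   = 1 / (1 + 3.6308 + 0.017378) = 1/4.6482 = 0.2151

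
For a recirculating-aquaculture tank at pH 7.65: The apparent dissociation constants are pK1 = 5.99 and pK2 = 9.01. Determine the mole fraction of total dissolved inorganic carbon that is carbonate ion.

α₂ = 0.0410

α₂ = 1 / (1 + [H⁺]/K2 + [H⁺]²/(K1K2)) = 1 / (1 + 10^+1.36 + 10^-0.30)
   = 1 / (1 + 22.909 + 0.50119) = 1/24.410 = 0.04097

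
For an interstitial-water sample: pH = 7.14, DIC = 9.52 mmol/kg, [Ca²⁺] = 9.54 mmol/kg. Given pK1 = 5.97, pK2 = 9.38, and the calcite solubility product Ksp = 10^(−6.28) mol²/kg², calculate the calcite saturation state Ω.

α₂ = 1 / (1 + [H⁺]/K2 + [H⁺]²/(K1K2)) = 1 / (1 + 10^+2.24 + 10^+1.07)
   = 1 / (1 + 173.78 + 11.749) = 1/186.53 = 0.005361
[CO3²⁻] = α₂ × DIC = 0.005361 × 9.52 = 0.05104 mmol/kg
Ksp = 10^(−6.28) = 5.248×10^-7
Ω = [Ca²⁺][CO3²⁻]/Ksp = (9.54×10^-3)(5.104×10^-5) / 5.248×10^-7 = 0.928

Ω = 0.928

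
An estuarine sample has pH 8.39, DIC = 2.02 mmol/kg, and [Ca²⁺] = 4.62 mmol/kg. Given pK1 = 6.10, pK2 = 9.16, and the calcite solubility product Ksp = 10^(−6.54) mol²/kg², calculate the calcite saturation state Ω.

α₂ = 1 / (1 + [H⁺]/K2 + [H⁺]²/(K1K2)) = 1 / (1 + 10^+0.77 + 10^-1.52)
   = 1 / (1 + 5.8884 + 0.030200) = 1/6.9186 = 0.1445
[CO3²⁻] = α₂ × DIC = 0.1445 × 2.02 = 0.2920 mmol/kg
Ksp = 10^(−6.54) = 2.884×10^-7
Ω = [Ca²⁺][CO3²⁻]/Ksp = (4.62×10^-3)(2.920×10^-4) / 2.884×10^-7 = 4.68

Ω = 4.68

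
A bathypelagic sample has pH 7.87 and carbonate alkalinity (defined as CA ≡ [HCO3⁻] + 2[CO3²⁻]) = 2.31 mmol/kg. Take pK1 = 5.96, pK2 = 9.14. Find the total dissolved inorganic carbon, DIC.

CA = [HCO3⁻] + 2[CO3²⁻] = (α₁ + 2α₂)·DIC
At pH 7.87: [H⁺]/K1 = 10^-1.91 = 0.012303, K2/[H⁺] = 10^-1.27 = 0.053703
α₁ = 1/(1 + 0.012303 + 0.053703) = 1/1.0660 = 0.9381; α₂ = α₁·K2/[H⁺] = 0.05038
α₁ + 2α₂ = 1.0388
DIC = CA / (α₁ + 2α₂) = 2.31 / 1.0388 = 2.22 mmol/kg

DIC = 2.22 mmol/kg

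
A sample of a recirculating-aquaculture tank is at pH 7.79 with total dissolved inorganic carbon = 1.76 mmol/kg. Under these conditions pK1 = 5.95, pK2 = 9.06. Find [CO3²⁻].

α₂ = 1 / (1 + [H⁺]/K2 + [H⁺]²/(K1K2)) = 1 / (1 + 10^+1.27 + 10^-0.57)
   = 1 / (1 + 18.621 + 0.26915) = 1/19.890 = 0.05028
[CO3²⁻] = α₂ × DIC = 0.05028 × 1.76 = 0.0885 mmol/kg

[CO3²⁻] = 0.0885 mmol/kg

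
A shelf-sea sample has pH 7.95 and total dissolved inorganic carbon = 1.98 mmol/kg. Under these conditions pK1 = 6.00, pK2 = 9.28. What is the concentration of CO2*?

[CO2*] = 0.0210 mmol/kg

α₀ = 1 / (1 + K1/[H⁺] + K1K2/[H⁺]²) = 1 / (1 + 10^+1.95 + 10^+0.62)
   = 1 / (1 + 89.125 + 4.1687) = 1/94.294 = 0.01061
[CO2*] = α₀ × DIC = 0.01061 × 1.98 = 0.0210 mmol/kg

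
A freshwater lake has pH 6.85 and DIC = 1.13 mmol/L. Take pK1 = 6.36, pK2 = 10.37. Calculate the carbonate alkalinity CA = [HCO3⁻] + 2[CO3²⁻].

CA = [HCO3⁻] + 2[CO3²⁻] = (α₁ + 2α₂)·DIC
At pH 6.85: [H⁺]/K1 = 10^-0.49 = 0.32359, K2/[H⁺] = 10^-3.52 = 0.00030200
α₁ = 1/(1 + 0.32359 + 0.00030200) = 1/1.3239 = 0.7553; α₂ = α₁·K2/[H⁺] = 0.0002281
α₁ + 2α₂ = 0.7558
CA = 0.7558 × 1.13 = 0.854 mmol/L

CA = 0.854 mmol/L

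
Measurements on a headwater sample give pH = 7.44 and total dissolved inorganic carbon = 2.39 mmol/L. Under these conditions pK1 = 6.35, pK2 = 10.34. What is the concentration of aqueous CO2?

α₀ = 1 / (1 + K1/[H⁺] + K1K2/[H⁺]²) = 1 / (1 + 10^+1.09 + 10^-1.81)
   = 1 / (1 + 12.303 + 0.015488) = 1/13.318 = 0.07509
[CO2*] = α₀ × DIC = 0.07509 × 2.39 = 0.179 mmol/L

[CO2*] = 0.179 mmol/L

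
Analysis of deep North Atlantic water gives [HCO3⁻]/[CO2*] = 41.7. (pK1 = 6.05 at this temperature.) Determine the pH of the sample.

From K1 = [H⁺][HCO3⁻]/[CO2*]:  pH = pK1 + log₁₀([HCO3⁻]/[CO2*])
log₁₀(41.7) = +1.620
pH = 6.05 + (+1.620) = 7.67

pH = 7.67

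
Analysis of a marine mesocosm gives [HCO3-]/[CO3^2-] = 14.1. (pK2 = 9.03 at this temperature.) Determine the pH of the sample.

From K2 = [H⁺][CO3^2-]/[HCO3-]:  pH = pK2 − log₁₀([HCO3-]/[CO3^2-])
log₁₀(14.1) = +1.149
pH = 9.03 − (+1.149) = 7.88

pH = 7.88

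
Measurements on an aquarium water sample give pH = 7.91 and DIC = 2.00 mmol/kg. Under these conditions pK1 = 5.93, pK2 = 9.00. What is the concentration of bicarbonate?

[HCO3⁻] = 1.83 mmol/kg

α₁ = 1 / (1 + [H⁺]/K1 + K2/[H⁺]) = 1 / (1 + 10^-1.98 + 10^-1.09)
   = 1 / (1 + 0.010471 + 0.081283) = 1/1.0918 = 0.9160
[HCO3⁻] = α₁ × DIC = 0.9160 × 2.00 = 1.83 mmol/kg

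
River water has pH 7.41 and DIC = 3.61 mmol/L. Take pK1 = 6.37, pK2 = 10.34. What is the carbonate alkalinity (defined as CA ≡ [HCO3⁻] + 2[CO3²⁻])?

CA = 3.31 mmol/L

CA = [HCO3⁻] + 2[CO3²⁻] = (α₁ + 2α₂)·DIC
At pH 7.41: [H⁺]/K1 = 10^-1.04 = 0.091201, K2/[H⁺] = 10^-2.93 = 0.0011749
α₁ = 1/(1 + 0.091201 + 0.0011749) = 1/1.0924 = 0.9154; α₂ = α₁·K2/[H⁺] = 0.001076
α₁ + 2α₂ = 0.9176
CA = 0.9176 × 3.61 = 3.31 mmol/L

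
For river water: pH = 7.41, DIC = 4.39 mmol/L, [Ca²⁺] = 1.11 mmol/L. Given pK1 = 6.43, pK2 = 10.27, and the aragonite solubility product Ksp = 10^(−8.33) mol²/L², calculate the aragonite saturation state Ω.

α₂ = 1 / (1 + [H⁺]/K2 + [H⁺]²/(K1K2)) = 1 / (1 + 10^+2.86 + 10^+1.88)
   = 1 / (1 + 724.44 + 75.858) = 1/801.29 = 0.001248
[CO3²⁻] = α₂ × DIC = 0.001248 × 4.39 = 0.005479 mmol/L = 5.479 μmol/L
Ksp = 10^(−8.33) = 4.677×10^-9
Ω = [Ca²⁺][CO3²⁻]/Ksp = (1.11×10^-3)(5.479×10^-6) / 4.677×10^-9 = 1.30

Ω = 1.30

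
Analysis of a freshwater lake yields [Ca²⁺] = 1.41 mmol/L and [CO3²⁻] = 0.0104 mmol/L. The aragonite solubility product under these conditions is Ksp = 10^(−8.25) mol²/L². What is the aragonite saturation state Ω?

Ksp = 10^(−8.25) = 5.623×10^-9
Ω = [Ca²⁺][CO3²⁻]/Ksp = (1.41×10^-3)(0.0104×10^-3) / 5.623×10^-9 = 2.61

Ω = 2.61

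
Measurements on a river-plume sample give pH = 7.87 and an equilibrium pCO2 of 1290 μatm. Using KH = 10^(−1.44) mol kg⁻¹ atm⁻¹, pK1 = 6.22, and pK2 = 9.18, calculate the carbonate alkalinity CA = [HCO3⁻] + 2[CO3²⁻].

CA = 2.30 mmol/kg

[CO2*] = KH · pCO2 = 10^(−1.44) × 1290×10^-6 = 4.684×10^-5 mol/kg
α₀ = 1/(1 + K1/[H⁺] + K1K2/[H⁺]²) = 1/(1 + 10^+1.65 + 10^+0.34) = 0.02090
DIC = [CO2*]/α₀ = 4.684×10^-5 / 0.02090 = 2.241 mmol/kg
CA = (α₁ + 2α₂)·DIC = (0.9334 + 2×0.04572) × 2.241 = 2.30 mmol/kg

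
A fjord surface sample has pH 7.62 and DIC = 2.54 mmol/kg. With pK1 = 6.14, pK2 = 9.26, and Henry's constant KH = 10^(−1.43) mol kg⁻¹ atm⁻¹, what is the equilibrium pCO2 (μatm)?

α₀ = 1 / (1 + K1/[H⁺] + K1K2/[H⁺]²) = 1 / (1 + 10^+1.48 + 10^-0.16)
   = 1 / (1 + 30.200 + 0.69183) = 1/31.891 = 0.03136
[CO2*] = α₀ × DIC = 0.03136 × 2.54 = 0.07965 mmol/kg
pCO2 = [CO2*]/KH = 7.965×10^-5 / 3.715×10^-2 = 2140 μatm

pCO2 = 2140 μatm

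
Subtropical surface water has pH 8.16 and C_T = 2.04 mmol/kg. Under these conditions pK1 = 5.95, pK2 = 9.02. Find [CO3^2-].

α₂ = 1 / (1 + [H⁺]/K2 + [H⁺]²/(K1K2)) = 1 / (1 + 10^+0.86 + 10^-1.35)
   = 1 / (1 + 7.2444 + 0.044668) = 1/8.2890 = 0.1206
[CO3²⁻] = α₂ × DIC = 0.1206 × 2.04 = 0.246 mmol/kg

[CO3²⁻] = 0.246 mmol/kg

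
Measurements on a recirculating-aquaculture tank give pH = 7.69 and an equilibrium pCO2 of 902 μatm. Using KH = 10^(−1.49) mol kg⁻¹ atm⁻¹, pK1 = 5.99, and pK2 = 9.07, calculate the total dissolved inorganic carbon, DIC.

DIC = 1.55 mmol/kg

[CO2*] = KH · pCO2 = 10^(−1.49) × 902×10^-6 = 2.919×10^-5 mol/kg
α₀ = 1/(1 + K1/[H⁺] + K1K2/[H⁺]²) = 1/(1 + 10^+1.70 + 10^+0.32) = 0.01879
DIC = [CO2*]/α₀ = 2.919×10^-5 / 0.01879 = 1.55 mmol/kg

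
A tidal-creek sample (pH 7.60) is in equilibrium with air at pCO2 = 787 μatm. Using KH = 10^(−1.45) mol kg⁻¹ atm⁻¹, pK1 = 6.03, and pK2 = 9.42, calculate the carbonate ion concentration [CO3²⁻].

[CO3²⁻] = 15.7 μmol/kg

[CO2*] = KH · pCO2 = 10^(−1.45) × 787×10^-6 = 2.792×10^-5 mol/kg
α₀ = 1/(1 + K1/[H⁺] + K1K2/[H⁺]²) = 1/(1 + 10^+1.57 + 10^-0.25) = 0.02583
DIC = [CO2*]/α₀ = 2.792×10^-5 / 0.02583 = 1.081 mmol/kg
[CO3²⁻] = α₂·DIC; α₂ = 0.01452, so [CO3²⁻] = 0.01452 × 1.081 = 0.0157 mmol/kg = 15.7 μmol/kg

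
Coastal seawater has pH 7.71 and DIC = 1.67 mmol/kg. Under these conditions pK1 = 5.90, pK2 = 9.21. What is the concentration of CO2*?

[CO2*] = 0.0247 mmol/kg

α₀ = 1 / (1 + K1/[H⁺] + K1K2/[H⁺]²) = 1 / (1 + 10^+1.81 + 10^+0.31)
   = 1 / (1 + 64.565 + 2.0417) = 1/67.607 = 0.01479
[CO2*] = α₀ × DIC = 0.01479 × 1.67 = 0.0247 mmol/kg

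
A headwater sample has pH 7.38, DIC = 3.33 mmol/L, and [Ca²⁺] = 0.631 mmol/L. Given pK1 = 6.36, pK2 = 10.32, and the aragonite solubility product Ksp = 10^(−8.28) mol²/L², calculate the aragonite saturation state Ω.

Ω = 0.419

α₂ = 1 / (1 + [H⁺]/K2 + [H⁺]²/(K1K2)) = 1 / (1 + 10^+2.94 + 10^+1.92)
   = 1 / (1 + 870.96 + 83.176) = 1/955.14 = 0.001047
[CO3²⁻] = α₂ × DIC = 0.001047 × 3.33 = 0.003486 mmol/L = 3.486 μmol/L
Ksp = 10^(−8.28) = 5.248×10^-9
Ω = [Ca²⁺][CO3²⁻]/Ksp = (0.631×10^-3)(3.486×10^-6) / 5.248×10^-9 = 0.419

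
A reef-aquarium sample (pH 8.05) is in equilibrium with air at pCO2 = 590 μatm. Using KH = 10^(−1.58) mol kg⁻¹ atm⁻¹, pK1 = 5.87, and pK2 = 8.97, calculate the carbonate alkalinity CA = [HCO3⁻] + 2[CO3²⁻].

CA = 2.91 mmol/kg

[CO2*] = KH · pCO2 = 10^(−1.58) × 590×10^-6 = 1.552×10^-5 mol/kg
α₀ = 1/(1 + K1/[H⁺] + K1K2/[H⁺]²) = 1/(1 + 10^+2.18 + 10^+1.26) = 0.005863
DIC = [CO2*]/α₀ = 1.552×10^-5 / 0.005863 = 2.647 mmol/kg
CA = (α₁ + 2α₂)·DIC = (0.8874 + 2×0.1067) × 2.647 = 2.91 mmol/kg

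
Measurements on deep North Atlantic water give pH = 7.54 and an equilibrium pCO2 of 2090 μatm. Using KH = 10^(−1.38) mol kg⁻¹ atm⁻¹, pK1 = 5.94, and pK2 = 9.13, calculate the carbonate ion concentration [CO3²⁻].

[CO3²⁻] = 0.0892 mmol/kg

[CO2*] = KH · pCO2 = 10^(−1.38) × 2090×10^-6 = 8.713×10^-5 mol/kg
α₀ = 1/(1 + K1/[H⁺] + K1K2/[H⁺]²) = 1/(1 + 10^+1.60 + 10^+0.01) = 0.02390
DIC = [CO2*]/α₀ = 8.713×10^-5 / 0.02390 = 3.645 mmol/kg
[CO3²⁻] = α₂·DIC; α₂ = 0.02446, so [CO3²⁻] = 0.02446 × 3.645 = 0.0892 mmol/kg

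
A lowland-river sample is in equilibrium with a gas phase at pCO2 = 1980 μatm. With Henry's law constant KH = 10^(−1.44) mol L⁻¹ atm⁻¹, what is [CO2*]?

[CO2*] = 71.9 μmol/L

KH = 10^(−1.44) = 3.631×10^-2 mol L⁻¹ atm⁻¹
[CO2*] = KH · pCO2 = 3.631×10^-2 × 1980×10^-6 atm = 7.19×10^-5 mol/L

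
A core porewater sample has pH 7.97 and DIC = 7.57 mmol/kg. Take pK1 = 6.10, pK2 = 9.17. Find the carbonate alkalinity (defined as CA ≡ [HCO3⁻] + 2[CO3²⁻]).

CA = [HCO3⁻] + 2[CO3²⁻] = (α₁ + 2α₂)·DIC
At pH 7.97: [H⁺]/K1 = 10^-1.87 = 0.013490, K2/[H⁺] = 10^-1.20 = 0.063096
α₁ = 1/(1 + 0.013490 + 0.063096) = 1/1.0766 = 0.9289; α₂ = α₁·K2/[H⁺] = 0.05861
α₁ + 2α₂ = 1.0461
CA = 1.0461 × 7.57 = 7.92 mmol/kg

CA = 7.92 mmol/kg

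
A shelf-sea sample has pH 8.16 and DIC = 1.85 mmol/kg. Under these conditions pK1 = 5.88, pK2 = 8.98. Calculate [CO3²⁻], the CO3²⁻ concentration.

[CO3²⁻] = 0.242 mmol/kg

α₂ = 1 / (1 + [H⁺]/K2 + [H⁺]²/(K1K2)) = 1 / (1 + 10^+0.82 + 10^-1.46)
   = 1 / (1 + 6.6069 + 0.034674) = 1/7.6416 = 0.1309
[CO3²⁻] = α₂ × DIC = 0.1309 × 1.85 = 0.242 mmol/kg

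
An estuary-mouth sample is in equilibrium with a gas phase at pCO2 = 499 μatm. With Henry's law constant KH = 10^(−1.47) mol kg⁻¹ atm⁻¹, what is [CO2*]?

KH = 10^(−1.47) = 3.388×10^-2 mol kg⁻¹ atm⁻¹
[CO2*] = KH · pCO2 = 3.388×10^-2 × 499×10^-6 atm = 1.69×10^-5 mol/kg

[CO2*] = 16.9 μmol/kg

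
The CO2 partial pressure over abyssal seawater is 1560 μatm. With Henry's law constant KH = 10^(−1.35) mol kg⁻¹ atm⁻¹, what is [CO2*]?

[CO2*] = 69.7 μmol/kg

KH = 10^(−1.35) = 4.467×10^-2 mol kg⁻¹ atm⁻¹
[CO2*] = KH · pCO2 = 4.467×10^-2 × 1560×10^-6 atm = 6.97×10^-5 mol/kg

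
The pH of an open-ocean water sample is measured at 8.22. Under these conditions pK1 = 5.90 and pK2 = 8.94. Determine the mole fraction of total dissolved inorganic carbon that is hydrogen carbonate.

α₁ = 0.837

α₁ = 1 / (1 + [H⁺]/K1 + K2/[H⁺]) = 1 / (1 + 10^-2.32 + 10^-0.72)
   = 1 / (1 + 0.0047863 + 0.19055) = 1/1.1953 = 0.8366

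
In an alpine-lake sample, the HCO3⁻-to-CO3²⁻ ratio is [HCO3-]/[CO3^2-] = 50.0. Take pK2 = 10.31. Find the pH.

pH = 8.61

From K2 = [H⁺][CO3^2-]/[HCO3-]:  pH = pK2 − log₁₀([HCO3-]/[CO3^2-])
log₁₀(50.0) = +1.699
pH = 10.31 − (+1.699) = 8.61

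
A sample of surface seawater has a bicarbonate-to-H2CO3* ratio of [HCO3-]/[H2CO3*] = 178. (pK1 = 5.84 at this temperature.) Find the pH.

From K1 = [H⁺][HCO3-]/[H2CO3*]:  pH = pK1 + log₁₀([HCO3-]/[H2CO3*])
log₁₀(178) = +2.250
pH = 5.84 + (+2.250) = 8.09

pH = 8.09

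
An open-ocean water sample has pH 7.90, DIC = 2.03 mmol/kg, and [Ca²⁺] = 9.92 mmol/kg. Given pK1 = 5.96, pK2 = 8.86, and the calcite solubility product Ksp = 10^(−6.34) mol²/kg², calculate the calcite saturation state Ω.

α₂ = 1 / (1 + [H⁺]/K2 + [H⁺]²/(K1K2)) = 1 / (1 + 10^+0.96 + 10^-0.98)
   = 1 / (1 + 9.1201 + 0.10471) = 1/10.225 = 0.09780
[CO3²⁻] = α₂ × DIC = 0.09780 × 2.03 = 0.1985 mmol/kg
Ksp = 10^(−6.34) = 4.571×10^-7
Ω = [Ca²⁺][CO3²⁻]/Ksp = (9.92×10^-3)(1.985×10^-4) / 4.571×10^-7 = 4.31

Ω = 4.31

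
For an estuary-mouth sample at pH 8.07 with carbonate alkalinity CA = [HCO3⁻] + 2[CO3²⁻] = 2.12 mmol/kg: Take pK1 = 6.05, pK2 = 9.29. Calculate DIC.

CA = [HCO3⁻] + 2[CO3²⁻] = (α₁ + 2α₂)·DIC
At pH 8.07: [H⁺]/K1 = 10^-2.02 = 0.0095499, K2/[H⁺] = 10^-1.22 = 0.060256
α₁ = 1/(1 + 0.0095499 + 0.060256) = 1/1.0698 = 0.9347; α₂ = α₁·K2/[H⁺] = 0.05632
α₁ + 2α₂ = 1.0474
DIC = CA / (α₁ + 2α₂) = 2.12 / 1.0474 = 2.02 mmol/kg

DIC = 2.02 mmol/kg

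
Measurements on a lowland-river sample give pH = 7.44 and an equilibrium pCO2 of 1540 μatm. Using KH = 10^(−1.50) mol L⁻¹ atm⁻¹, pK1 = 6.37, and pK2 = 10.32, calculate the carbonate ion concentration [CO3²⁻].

[CO3²⁻] = 0.754 μmol/L

[CO2*] = KH · pCO2 = 10^(−1.50) × 1540×10^-6 = 4.870×10^-5 mol/L
α₀ = 1/(1 + K1/[H⁺] + K1K2/[H⁺]²) = 1/(1 + 10^+1.07 + 10^-1.81) = 0.07834
DIC = [CO2*]/α₀ = 4.870×10^-5 / 0.07834 = 0.6216 mmol/L
[CO3²⁻] = α₂·DIC; α₂ = 0.001213, so [CO3²⁻] = 0.001213 × 0.6216 = 0.000754 mmol/L = 0.754 μmol/L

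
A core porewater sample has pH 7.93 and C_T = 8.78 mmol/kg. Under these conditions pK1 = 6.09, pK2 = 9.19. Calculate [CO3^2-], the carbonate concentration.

[CO3²⁻] = 0.451 mmol/kg

α₂ = 1 / (1 + [H⁺]/K2 + [H⁺]²/(K1K2)) = 1 / (1 + 10^+1.26 + 10^-0.58)
   = 1 / (1 + 18.197 + 0.26303) = 1/19.460 = 0.05139
[CO3²⁻] = α₂ × DIC = 0.05139 × 8.78 = 0.451 mmol/kg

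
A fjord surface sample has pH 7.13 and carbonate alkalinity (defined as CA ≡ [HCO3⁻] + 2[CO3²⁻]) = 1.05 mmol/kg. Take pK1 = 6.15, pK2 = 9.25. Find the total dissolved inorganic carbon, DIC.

DIC = 1.15 mmol/kg

CA = [HCO3⁻] + 2[CO3²⁻] = (α₁ + 2α₂)·DIC
At pH 7.13: [H⁺]/K1 = 10^-0.98 = 0.10471, K2/[H⁺] = 10^-2.12 = 0.0075858
α₁ = 1/(1 + 0.10471 + 0.0075858) = 1/1.1123 = 0.8990; α₂ = α₁·K2/[H⁺] = 0.006820
α₁ + 2α₂ = 0.9127
DIC = CA / (α₁ + 2α₂) = 1.05 / 0.9127 = 1.15 mmol/kg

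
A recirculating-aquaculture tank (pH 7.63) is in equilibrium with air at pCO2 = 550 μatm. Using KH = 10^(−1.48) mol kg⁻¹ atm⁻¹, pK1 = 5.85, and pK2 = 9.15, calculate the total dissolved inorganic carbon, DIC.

[CO2*] = KH · pCO2 = 10^(−1.48) × 550×10^-6 = 1.821×10^-5 mol/kg
α₀ = 1/(1 + K1/[H⁺] + K1K2/[H⁺]²) = 1/(1 + 10^+1.78 + 10^+0.26) = 0.01585
DIC = [CO2*]/α₀ = 1.821×10^-5 / 0.01585 = 1.15 mmol/kg

DIC = 1.15 mmol/kg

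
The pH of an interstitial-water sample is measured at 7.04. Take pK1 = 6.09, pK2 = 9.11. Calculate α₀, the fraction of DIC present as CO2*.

α₀ = 1 / (1 + K1/[H⁺] + K1K2/[H⁺]²) = 1 / (1 + 10^+0.95 + 10^-1.12)
   = 1 / (1 + 8.9125 + 0.075858) = 1/9.9884 = 0.1001

α₀ = 0.100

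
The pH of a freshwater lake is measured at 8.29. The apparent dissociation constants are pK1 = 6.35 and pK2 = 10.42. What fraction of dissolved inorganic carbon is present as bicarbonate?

α₁ = 0.981

α₁ = 1 / (1 + [H⁺]/K1 + K2/[H⁺]) = 1 / (1 + 10^-1.94 + 10^-2.13)
   = 1 / (1 + 0.011482 + 0.0074131) = 1/1.0189 = 0.9815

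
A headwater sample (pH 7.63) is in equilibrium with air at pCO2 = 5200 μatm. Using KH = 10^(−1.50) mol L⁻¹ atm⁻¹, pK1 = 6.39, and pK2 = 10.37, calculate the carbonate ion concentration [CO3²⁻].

[CO2*] = KH · pCO2 = 10^(−1.50) × 5200×10^-6 = 1.644×10^-4 mol/L
α₀ = 1/(1 + K1/[H⁺] + K1K2/[H⁺]²) = 1/(1 + 10^+1.24 + 10^-1.50) = 0.05432
DIC = [CO2*]/α₀ = 1.644×10^-4 / 0.05432 = 3.027 mmol/L
[CO3²⁻] = α₂·DIC; α₂ = 0.001718, so [CO3²⁻] = 0.001718 × 3.027 = 0.00520 mmol/L = 5.20 μmol/L

[CO3²⁻] = 5.20 μmol/L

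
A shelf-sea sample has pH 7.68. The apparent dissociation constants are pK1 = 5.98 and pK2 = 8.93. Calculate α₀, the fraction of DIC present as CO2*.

α₀ = 0.0185

α₀ = 1 / (1 + K1/[H⁺] + K1K2/[H⁺]²) = 1 / (1 + 10^+1.70 + 10^+0.45)
   = 1 / (1 + 50.119 + 2.8184) = 1/53.937 = 0.01854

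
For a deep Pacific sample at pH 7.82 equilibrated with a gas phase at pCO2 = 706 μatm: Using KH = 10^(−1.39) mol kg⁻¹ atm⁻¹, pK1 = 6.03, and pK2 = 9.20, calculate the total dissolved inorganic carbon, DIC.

DIC = 1.88 mmol/kg

[CO2*] = KH · pCO2 = 10^(−1.39) × 706×10^-6 = 2.876×10^-5 mol/kg
α₀ = 1/(1 + K1/[H⁺] + K1K2/[H⁺]²) = 1/(1 + 10^+1.79 + 10^+0.41) = 0.01533
DIC = [CO2*]/α₀ = 2.876×10^-5 / 0.01533 = 1.88 mmol/kg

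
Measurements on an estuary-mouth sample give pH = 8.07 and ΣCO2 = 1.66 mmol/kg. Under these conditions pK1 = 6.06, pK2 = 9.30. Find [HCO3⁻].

α₁ = 1 / (1 + [H⁺]/K1 + K2/[H⁺]) = 1 / (1 + 10^-2.01 + 10^-1.23)
   = 1 / (1 + 0.0097724 + 0.058884) = 1/1.0687 = 0.9358
[HCO3⁻] = α₁ × DIC = 0.9358 × 1.66 = 1.55 mmol/kg

[HCO3⁻] = 1.55 mmol/kg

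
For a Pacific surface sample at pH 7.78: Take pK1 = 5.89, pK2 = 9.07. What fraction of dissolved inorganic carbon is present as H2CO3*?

α₀ = 0.0121

α₀ = 1 / (1 + K1/[H⁺] + K1K2/[H⁺]²) = 1 / (1 + 10^+1.89 + 10^+0.60)
   = 1 / (1 + 77.625 + 3.9811) = 1/82.606 = 0.01211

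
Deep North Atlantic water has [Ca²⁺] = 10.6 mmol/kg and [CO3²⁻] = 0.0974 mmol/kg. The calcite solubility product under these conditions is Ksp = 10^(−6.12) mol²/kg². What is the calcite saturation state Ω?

Ω = 1.36

Ksp = 10^(−6.12) = 7.586×10^-7
Ω = [Ca²⁺][CO3²⁻]/Ksp = (10.6×10^-3)(0.0974×10^-3) / 7.586×10^-7 = 1.36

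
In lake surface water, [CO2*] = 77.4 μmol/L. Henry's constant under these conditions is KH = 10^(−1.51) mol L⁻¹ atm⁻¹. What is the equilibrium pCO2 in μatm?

KH = 10^(−1.51) = 3.090×10^-2 mol L⁻¹ atm⁻¹
pCO2 = [CO2*]/KH = 77.4×10^-6 / 3.090×10^-2 = 2.50×10^-3 atm = 2500 μatm

pCO2 = 2500 μatm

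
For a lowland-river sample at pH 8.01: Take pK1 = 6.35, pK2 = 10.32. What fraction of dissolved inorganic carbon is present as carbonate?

α₂ = 1 / (1 + [H⁺]/K2 + [H⁺]²/(K1K2)) = 1 / (1 + 10^+2.31 + 10^+0.65)
   = 1 / (1 + 204.17 + 4.4668) = 1/209.64 = 0.004770

α₂ = 0.00477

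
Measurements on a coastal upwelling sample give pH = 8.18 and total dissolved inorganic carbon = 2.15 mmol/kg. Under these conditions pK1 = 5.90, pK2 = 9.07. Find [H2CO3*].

[CO2*] = 9.95 μmol/kg

α₀ = 1 / (1 + K1/[H⁺] + K1K2/[H⁺]²) = 1 / (1 + 10^+2.28 + 10^+1.39)
   = 1 / (1 + 190.55 + 24.547) = 1/216.09 = 0.004628
[CO2*] = α₀ × DIC = 0.004628 × 2.15 = 0.00995 mmol/kg = 9.95 μmol/kg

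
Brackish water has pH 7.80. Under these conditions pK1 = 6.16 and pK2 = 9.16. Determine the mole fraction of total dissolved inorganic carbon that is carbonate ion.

α₂ = 0.0409

α₂ = 1 / (1 + [H⁺]/K2 + [H⁺]²/(K1K2)) = 1 / (1 + 10^+1.36 + 10^-0.28)
   = 1 / (1 + 22.909 + 0.52481) = 1/24.433 = 0.04093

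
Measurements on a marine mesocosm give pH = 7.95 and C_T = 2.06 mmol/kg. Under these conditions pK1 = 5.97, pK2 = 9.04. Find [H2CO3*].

[CO2*] = 19.8 μmol/kg

α₀ = 1 / (1 + K1/[H⁺] + K1K2/[H⁺]²) = 1 / (1 + 10^+1.98 + 10^+0.89)
   = 1 / (1 + 95.499 + 7.7625) = 1/104.26 = 0.009591
[CO2*] = α₀ × DIC = 0.009591 × 2.06 = 0.0198 mmol/kg = 19.8 μmol/kg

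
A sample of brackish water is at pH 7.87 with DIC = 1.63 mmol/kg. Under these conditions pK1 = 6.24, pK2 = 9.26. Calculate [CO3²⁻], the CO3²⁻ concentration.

[CO3²⁻] = 0.0624 mmol/kg

α₂ = 1 / (1 + [H⁺]/K2 + [H⁺]²/(K1K2)) = 1 / (1 + 10^+1.39 + 10^-0.24)
   = 1 / (1 + 24.547 + 0.57544) = 1/26.123 = 0.03828
[CO3²⁻] = α₂ × DIC = 0.03828 × 1.63 = 0.0624 mmol/kg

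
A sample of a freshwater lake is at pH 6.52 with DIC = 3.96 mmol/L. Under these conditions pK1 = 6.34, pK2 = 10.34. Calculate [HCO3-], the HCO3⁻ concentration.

[HCO3⁻] = 2.38 mmol/L

α₁ = 1 / (1 + [H⁺]/K1 + K2/[H⁺]) = 1 / (1 + 10^-0.18 + 10^-3.82)
   = 1 / (1 + 0.66069 + 0.00015136) = 1/1.6608 = 0.6021
[HCO3⁻] = α₁ × DIC = 0.6021 × 3.96 = 2.38 mmol/L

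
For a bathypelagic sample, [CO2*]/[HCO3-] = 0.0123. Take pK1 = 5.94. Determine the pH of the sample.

From K1 = [H⁺][HCO3-]/[CO2*]:  pH = pK1 − log₁₀([CO2*]/[HCO3-])
log₁₀(0.0123) = -1.910
pH = 5.94 − (-1.910) = 7.85

pH = 7.85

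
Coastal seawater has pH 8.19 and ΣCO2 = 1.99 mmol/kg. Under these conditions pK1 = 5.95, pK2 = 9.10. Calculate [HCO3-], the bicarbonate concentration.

α₁ = 1 / (1 + [H⁺]/K1 + K2/[H⁺]) = 1 / (1 + 10^-2.24 + 10^-0.91)
   = 1 / (1 + 0.0057544 + 0.12303) = 1/1.1288 = 0.8859
[HCO3⁻] = α₁ × DIC = 0.8859 × 1.99 = 1.76 mmol/kg

[HCO3⁻] = 1.76 mmol/kg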